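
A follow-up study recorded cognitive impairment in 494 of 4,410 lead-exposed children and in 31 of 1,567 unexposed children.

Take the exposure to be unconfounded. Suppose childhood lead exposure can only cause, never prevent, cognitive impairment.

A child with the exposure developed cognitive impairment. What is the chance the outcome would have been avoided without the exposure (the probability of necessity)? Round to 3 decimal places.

PN ≈ 0.823

p₁ = P(outcome | exposed) = 494/4410 = 0.11202
p₀ = P(outcome | unexposed) = 31/1567 = 0.019783
Under exogeneity and monotonicity, PN = (p₁ − p₀) / p₁.
PN = (0.11202 − 0.019783) / 0.11202 = 0.092235 / 0.11202 ≈ 0.8234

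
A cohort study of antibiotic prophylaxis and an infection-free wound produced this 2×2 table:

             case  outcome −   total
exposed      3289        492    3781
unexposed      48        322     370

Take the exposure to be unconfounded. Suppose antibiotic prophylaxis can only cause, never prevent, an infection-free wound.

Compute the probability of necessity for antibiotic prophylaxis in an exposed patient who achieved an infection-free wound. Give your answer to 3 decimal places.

PN ≈ 0.851

p₁ = P(outcome | exposed) = 3289/3781 = 0.86988
p₀ = P(outcome | unexposed) = 48/370 = 0.12973
Under exogeneity and monotonicity, PN = (p₁ − p₀) / p₁.
PN = (0.86988 − 0.12973) / 0.86988 = 0.74015 / 0.86988 ≈ 0.8509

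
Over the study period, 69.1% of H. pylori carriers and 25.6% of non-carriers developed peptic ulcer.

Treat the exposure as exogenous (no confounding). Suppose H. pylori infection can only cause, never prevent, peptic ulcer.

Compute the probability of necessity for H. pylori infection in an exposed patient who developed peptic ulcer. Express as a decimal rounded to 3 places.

p₁ = 0.691, p₀ = 0.256.
Under exogeneity and monotonicity, PN = (p₁ − p₀) / p₁.
PN = (0.691 − 0.256) / 0.691 = 0.435 / 0.691 ≈ 0.6295

PN ≈ 0.630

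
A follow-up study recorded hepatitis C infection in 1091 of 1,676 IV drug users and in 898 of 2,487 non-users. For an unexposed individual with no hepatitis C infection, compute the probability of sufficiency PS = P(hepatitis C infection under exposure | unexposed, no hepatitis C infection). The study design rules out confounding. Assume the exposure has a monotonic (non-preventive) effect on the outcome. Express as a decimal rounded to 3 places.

p₁ = P(outcome | exposed) = 1091/1676 = 0.65095
p₀ = P(outcome | unexposed) = 898/2487 = 0.36108
Under exogeneity and monotonicity, PS = (p₁ − p₀) / (1 − p₀).
PS = (0.65095 − 0.36108) / (1 − 0.36108) = 0.28988 / 0.63892 ≈ 0.4537

PS ≈ 0.454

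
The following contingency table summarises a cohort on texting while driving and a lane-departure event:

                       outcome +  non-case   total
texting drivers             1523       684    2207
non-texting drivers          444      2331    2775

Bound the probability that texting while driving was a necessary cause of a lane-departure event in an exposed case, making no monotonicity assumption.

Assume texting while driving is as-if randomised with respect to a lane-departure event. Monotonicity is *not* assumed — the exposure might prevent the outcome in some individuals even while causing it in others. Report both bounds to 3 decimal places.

p₁ = P(outcome | exposed) = 1523/2207 = 0.69008
p₀ = P(outcome | unexposed) = 444/2775 = 0.16
Under exogeneity alone the bounds on PN are max{0,(p₁−p₀)/p₁} ≤ PN ≤ min{1,(1−p₀)/p₁}.
  lower = (p₁ − p₀)/p₁ = 0.53008 / 0.69008 ≈ 0.7681
  upper = min{1, (1 − p₀)/p₁} = 0.84 / 0.69008 ≈ 1.2173 → capped at 1

0.768 ≤ PN ≤ 1.000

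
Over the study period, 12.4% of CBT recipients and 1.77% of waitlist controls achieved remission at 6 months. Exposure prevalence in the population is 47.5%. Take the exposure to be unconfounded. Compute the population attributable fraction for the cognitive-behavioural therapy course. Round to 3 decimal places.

p₁ = 0.124, p₀ = 0.0177.
Overall risk P(Y=1) = π·p₁ + (1−π)·p₀ = 0.475×0.124 + 0.525×0.0177 = 0.068192.
Under exogeneity, PAF = [P(Y=1) − p₀] / P(Y=1).
PAF = (0.068192 − 0.0177) / 0.068192 ≈ 0.7404

PAF ≈ 0.740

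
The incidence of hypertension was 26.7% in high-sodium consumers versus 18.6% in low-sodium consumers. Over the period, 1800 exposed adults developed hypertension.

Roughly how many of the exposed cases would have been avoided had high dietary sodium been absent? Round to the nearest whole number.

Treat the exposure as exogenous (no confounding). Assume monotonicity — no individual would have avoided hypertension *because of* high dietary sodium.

p₁ = 0.267, p₀ = 0.186.
PN = (p₁ − p₀)/p₁ = (0.267 − 0.186) / 0.267 ≈ 0.30337.
Attributable cases ≈ PN × (exposed cases) = 0.30337 × 1800 ≈ 546.07.

about 546 cases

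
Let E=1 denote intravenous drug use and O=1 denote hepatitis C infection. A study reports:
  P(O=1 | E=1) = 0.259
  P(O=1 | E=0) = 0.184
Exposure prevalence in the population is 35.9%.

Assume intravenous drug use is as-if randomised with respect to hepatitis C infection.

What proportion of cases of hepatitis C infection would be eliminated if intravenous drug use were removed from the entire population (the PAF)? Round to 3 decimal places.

Let p₁ = 0.259, p₀ = 0.184.
Overall risk P(Y=1) = π·p₁ + (1−π)·p₀ = 0.359×0.259 + 0.641×0.184 = 0.21093.
Under exogeneity, PAF = [P(Y=1) − p₀] / P(Y=1).
PAF = (0.21093 − 0.184) / 0.21093 ≈ 0.1277

PAF ≈ 0.128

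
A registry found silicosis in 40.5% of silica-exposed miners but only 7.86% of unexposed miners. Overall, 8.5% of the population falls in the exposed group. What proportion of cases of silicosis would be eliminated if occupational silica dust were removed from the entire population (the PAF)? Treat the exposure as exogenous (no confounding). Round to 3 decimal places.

PAF ≈ 0.261

p₁ = 0.405, p₀ = 0.0786.
Overall risk P(Y=1) = π·p₁ + (1−π)·p₀ = 0.085×0.405 + 0.915×0.0786 = 0.10634.
Under exogeneity, PAF = [P(Y=1) − p₀] / P(Y=1).
PAF = (0.10634 − 0.0786) / 0.10634 ≈ 0.2609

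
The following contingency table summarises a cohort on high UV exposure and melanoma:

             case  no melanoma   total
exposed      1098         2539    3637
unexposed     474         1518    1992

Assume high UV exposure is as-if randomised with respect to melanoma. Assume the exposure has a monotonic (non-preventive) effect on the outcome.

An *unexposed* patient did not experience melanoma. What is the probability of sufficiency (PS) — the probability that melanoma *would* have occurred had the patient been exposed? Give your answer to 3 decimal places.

p₁ = P(outcome | exposed) = 1098/3637 = 0.3019
p₀ = P(outcome | unexposed) = 474/1992 = 0.23795
Under exogeneity and monotonicity, PS = (p₁ − p₀)/(1 − p₀).
PS = (0.3019 − 0.23795) / 0.76205 ≈ 0.0839

PS ≈ 0.084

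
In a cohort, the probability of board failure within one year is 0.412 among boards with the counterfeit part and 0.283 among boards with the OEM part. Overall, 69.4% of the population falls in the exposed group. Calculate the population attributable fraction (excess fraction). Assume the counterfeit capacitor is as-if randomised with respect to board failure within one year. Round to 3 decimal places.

PAF ≈ 0.240

Let p₁ = 0.412, p₀ = 0.283.
Overall risk P(Y=1) = π·p₁ + (1−π)·p₀ = 0.694×0.412 + 0.306×0.283 = 0.37253.
Under exogeneity, PAF = [P(Y=1) − p₀] / P(Y=1).
PAF = (0.37253 − 0.283) / 0.37253 ≈ 0.2403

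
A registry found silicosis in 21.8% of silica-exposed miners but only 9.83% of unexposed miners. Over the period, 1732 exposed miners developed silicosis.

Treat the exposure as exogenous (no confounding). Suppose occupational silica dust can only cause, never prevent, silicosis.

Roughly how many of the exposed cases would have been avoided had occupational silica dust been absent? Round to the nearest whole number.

p₁ = 0.218, p₀ = 0.0983.
PN = (p₁ − p₀)/p₁ = (0.218 − 0.0983) / 0.218 ≈ 0.54908.
Attributable cases ≈ PN × (exposed cases) = 0.54908 × 1732 ≈ 951.01.

about 951 cases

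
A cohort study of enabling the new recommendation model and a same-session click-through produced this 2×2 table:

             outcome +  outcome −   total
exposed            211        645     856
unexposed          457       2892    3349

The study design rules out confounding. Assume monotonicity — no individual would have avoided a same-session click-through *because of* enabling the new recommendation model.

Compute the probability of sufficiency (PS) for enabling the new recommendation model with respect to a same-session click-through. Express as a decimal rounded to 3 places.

PS ≈ 0.127

p₁ = P(outcome | exposed) = 211/856 = 0.2465
p₀ = P(outcome | unexposed) = 457/3349 = 0.13646
Under exogeneity and monotonicity, PS = (p₁ − p₀)/(1 − p₀).
PS = (0.2465 − 0.13646) / 0.86354 ≈ 0.1274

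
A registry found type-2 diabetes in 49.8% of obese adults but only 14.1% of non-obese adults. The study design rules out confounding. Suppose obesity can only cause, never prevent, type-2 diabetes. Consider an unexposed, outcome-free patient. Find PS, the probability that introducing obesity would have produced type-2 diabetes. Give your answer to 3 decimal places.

PS ≈ 0.416

p₁ = 0.498, p₀ = 0.141.
Under exogeneity and monotonicity, PS = (p₁ − p₀) / (1 − p₀).
PS = (0.498 − 0.141) / (1 − 0.141) = 0.357 / 0.859 ≈ 0.4156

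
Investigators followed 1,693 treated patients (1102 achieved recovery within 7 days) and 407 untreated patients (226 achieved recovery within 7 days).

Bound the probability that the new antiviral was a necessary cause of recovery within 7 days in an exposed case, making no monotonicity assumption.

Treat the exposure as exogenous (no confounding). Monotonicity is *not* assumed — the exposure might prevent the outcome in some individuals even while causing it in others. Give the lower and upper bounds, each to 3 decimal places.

p₁ = P(outcome | exposed) = 1102/1693 = 0.65092
p₀ = P(outcome | unexposed) = 226/407 = 0.55528
Under exogeneity alone the bounds on PN are max{0,(p₁−p₀)/p₁} ≤ PN ≤ min{1,(1−p₀)/p₁}.
  lower = (p₁ − p₀)/p₁ = 0.095633 / 0.65092 ≈ 0.1469
  upper = min{1, (1 − p₀)/p₁} = 0.44472 / 0.65092 ≈ 0.6832

0.147 ≤ PN ≤ 0.683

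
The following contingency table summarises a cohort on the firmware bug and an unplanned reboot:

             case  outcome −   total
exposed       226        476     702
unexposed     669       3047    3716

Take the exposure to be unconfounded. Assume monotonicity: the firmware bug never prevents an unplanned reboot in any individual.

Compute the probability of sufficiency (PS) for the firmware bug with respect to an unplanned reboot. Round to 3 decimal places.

p₁ = P(outcome | exposed) = 226/702 = 0.32194
p₀ = P(outcome | unexposed) = 669/3716 = 0.18003
Under exogeneity and monotonicity, PS = (p₁ − p₀)/(1 − p₀).
PS = (0.32194 − 0.18003) / 0.81997 ≈ 0.1731

PS ≈ 0.173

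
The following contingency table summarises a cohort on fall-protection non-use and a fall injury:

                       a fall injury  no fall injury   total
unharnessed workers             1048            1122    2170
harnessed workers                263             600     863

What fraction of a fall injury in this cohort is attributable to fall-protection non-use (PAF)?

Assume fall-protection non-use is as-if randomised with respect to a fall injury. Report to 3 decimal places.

p₁ = P(outcome | exposed) = 1048/2170 = 0.48295
p₀ = P(outcome | unexposed) = 263/863 = 0.30475
Exposure prevalence π = 2170/3033 = 0.71546; overall risk P(Y=1) = 0.43225.
Under exogeneity, PAF = [P(Y=1) − p₀]/P(Y=1).
PAF = (0.43225 − 0.30475) / 0.43225 ≈ 0.2950

PAF ≈ 0.295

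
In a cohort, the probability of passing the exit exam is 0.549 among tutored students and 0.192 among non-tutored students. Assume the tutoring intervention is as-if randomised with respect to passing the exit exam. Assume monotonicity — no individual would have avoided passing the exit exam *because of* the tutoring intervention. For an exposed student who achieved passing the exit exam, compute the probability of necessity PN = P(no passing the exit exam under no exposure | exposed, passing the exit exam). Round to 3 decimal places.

Let p₁ = 0.549, p₀ = 0.192.
Under exogeneity and monotonicity, PN = (p₁ − p₀) / p₁.
PN = (0.549 − 0.192) / 0.549 = 0.357 / 0.549 ≈ 0.6503

PN ≈ 0.650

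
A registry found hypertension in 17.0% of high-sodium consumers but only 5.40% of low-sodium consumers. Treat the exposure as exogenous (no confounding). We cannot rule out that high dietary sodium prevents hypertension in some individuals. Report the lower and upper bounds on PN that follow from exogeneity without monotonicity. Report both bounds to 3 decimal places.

0.682 ≤ PN ≤ 1.000

p₁ = 0.17, p₀ = 0.054.
Under exogeneity alone the bounds on PN are max{0,(p₁−p₀)/p₁} ≤ PN ≤ min{1,(1−p₀)/p₁}.
  lower = (p₁ − p₀)/p₁ = 0.116 / 0.17 ≈ 0.6824
  upper = min{1, (1 − p₀)/p₁} = 0.946 / 0.17 ≈ 5.5647 → capped at 1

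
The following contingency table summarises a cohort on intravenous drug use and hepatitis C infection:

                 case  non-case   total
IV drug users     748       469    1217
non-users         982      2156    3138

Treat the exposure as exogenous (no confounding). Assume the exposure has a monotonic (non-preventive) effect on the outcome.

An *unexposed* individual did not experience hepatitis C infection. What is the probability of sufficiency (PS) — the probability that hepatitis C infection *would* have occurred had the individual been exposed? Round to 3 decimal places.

PS ≈ 0.439

p₁ = P(outcome | exposed) = 748/1217 = 0.61463
p₀ = P(outcome | unexposed) = 982/3138 = 0.31294
Under exogeneity and monotonicity, PS = (p₁ − p₀) / (1 − p₀).
PS = (0.61463 − 0.31294) / (1 − 0.31294) = 0.30169 / 0.68706 ≈ 0.4391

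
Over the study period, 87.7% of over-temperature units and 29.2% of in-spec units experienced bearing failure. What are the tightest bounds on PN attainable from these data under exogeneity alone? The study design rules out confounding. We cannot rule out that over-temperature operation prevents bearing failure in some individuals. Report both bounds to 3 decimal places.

p₁ = 0.877, p₀ = 0.292.
Under exogeneity alone the bounds on PN are max{0,(p₁−p₀)/p₁} ≤ PN ≤ min{1,(1−p₀)/p₁}.
  lower = (p₁ − p₀)/p₁ = 0.585 / 0.877 ≈ 0.6670
  upper = min{1, (1 − p₀)/p₁} = 0.708 / 0.877 ≈ 0.8073

0.667 ≤ PN ≤ 0.807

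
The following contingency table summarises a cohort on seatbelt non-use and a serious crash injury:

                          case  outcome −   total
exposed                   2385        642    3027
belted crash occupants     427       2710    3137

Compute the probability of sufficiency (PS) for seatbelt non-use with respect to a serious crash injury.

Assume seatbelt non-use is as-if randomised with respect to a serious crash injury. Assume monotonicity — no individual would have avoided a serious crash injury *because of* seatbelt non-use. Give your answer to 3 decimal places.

p₁ = P(outcome | exposed) = 2385/3027 = 0.78791
p₀ = P(outcome | unexposed) = 427/3137 = 0.13612
Under exogeneity and monotonicity, PS = (p₁ − p₀)/(1 − p₀).
PS = (0.78791 − 0.13612) / 0.86388 ≈ 0.7545

PS ≈ 0.754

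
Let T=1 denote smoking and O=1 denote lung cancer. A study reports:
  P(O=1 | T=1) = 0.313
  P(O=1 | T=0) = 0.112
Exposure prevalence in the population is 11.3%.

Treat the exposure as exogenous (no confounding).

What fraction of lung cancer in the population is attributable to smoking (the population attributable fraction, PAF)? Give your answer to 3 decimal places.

Let p₁ = 0.313, p₀ = 0.112.
Overall risk P(Y=1) = π·p₁ + (1−π)·p₀ = 0.113×0.313 + 0.887×0.112 = 0.13471.
Under exogeneity, PAF = [P(Y=1) − p₀] / P(Y=1).
PAF = (0.13471 − 0.112) / 0.13471 ≈ 0.1686

PAF ≈ 0.169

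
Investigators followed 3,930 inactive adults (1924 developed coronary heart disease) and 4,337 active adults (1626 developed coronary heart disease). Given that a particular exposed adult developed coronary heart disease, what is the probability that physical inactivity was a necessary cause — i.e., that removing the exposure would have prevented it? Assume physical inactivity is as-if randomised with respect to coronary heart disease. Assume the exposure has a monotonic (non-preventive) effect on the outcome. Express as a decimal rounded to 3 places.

p₁ = P(outcome | exposed) = 1924/3930 = 0.48957
p₀ = P(outcome | unexposed) = 1626/4337 = 0.37491
Under exogeneity and monotonicity, PN = (p₁ − p₀) / p₁.
PN = (0.48957 − 0.37491) / 0.48957 = 0.11465 / 0.48957 ≈ 0.2342

PN ≈ 0.234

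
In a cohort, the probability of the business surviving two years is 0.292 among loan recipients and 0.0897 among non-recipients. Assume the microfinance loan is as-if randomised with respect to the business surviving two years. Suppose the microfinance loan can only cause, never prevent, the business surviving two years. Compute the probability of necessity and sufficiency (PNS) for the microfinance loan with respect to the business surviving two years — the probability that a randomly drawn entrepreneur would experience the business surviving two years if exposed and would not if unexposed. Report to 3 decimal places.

PNS ≈ 0.202

Let p₁ = 0.292, p₀ = 0.0897.
Under exogeneity and monotonicity, PNS = p₁ − p₀.
PNS = 0.292 − 0.0897 = 0.2023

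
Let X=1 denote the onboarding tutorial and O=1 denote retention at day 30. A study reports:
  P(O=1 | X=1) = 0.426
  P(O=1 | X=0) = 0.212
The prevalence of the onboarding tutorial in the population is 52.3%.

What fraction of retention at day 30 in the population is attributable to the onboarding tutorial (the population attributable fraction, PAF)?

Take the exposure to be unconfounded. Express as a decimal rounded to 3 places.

PAF ≈ 0.346

Let p₁ = 0.426, p₀ = 0.212.
Overall risk P(Y=1) = π·p₁ + (1−π)·p₀ = 0.523×0.426 + 0.477×0.212 = 0.32392.
Under exogeneity, PAF = [P(Y=1) − p₀] / P(Y=1).
PAF = (0.32392 − 0.212) / 0.32392 ≈ 0.3455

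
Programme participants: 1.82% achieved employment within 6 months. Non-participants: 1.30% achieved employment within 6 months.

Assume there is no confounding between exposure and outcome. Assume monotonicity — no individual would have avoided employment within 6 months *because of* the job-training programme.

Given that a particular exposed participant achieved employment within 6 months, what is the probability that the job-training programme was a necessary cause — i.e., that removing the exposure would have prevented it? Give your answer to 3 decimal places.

p₁ = 0.0182, p₀ = 0.013.
Under exogeneity and monotonicity, PN = (p₁ − p₀) / p₁.
PN = (0.0182 − 0.013) / 0.0182 = 0.0052 / 0.0182 ≈ 0.2857

PN ≈ 0.286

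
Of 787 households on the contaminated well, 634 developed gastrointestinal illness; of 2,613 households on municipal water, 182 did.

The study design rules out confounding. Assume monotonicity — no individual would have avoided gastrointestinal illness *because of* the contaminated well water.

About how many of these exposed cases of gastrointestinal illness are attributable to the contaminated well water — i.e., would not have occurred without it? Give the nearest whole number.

p₁ = P(outcome | exposed) = 634/787 = 0.80559
p₀ = P(outcome | unexposed) = 182/2613 = 0.069652
PN = (p₁ − p₀)/p₁ = (0.80559 − 0.069652) / 0.80559 ≈ 0.91354.
Attributable cases ≈ PN × (exposed cases) = 0.91354 × 634 ≈ 579.18.

about 579 cases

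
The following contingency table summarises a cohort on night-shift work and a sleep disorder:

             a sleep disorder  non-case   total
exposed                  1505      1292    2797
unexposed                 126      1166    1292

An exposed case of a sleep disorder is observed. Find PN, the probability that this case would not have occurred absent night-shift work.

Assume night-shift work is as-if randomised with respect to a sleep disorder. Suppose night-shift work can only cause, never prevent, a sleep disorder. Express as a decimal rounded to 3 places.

PN ≈ 0.819

p₁ = P(outcome | exposed) = 1505/2797 = 0.53808
p₀ = P(outcome | unexposed) = 126/1292 = 0.097523
Under exogeneity and monotonicity, PN = (p₁ − p₀)/p₁.
PN = (0.53808 − 0.097523) / 0.53808 ≈ 0.8188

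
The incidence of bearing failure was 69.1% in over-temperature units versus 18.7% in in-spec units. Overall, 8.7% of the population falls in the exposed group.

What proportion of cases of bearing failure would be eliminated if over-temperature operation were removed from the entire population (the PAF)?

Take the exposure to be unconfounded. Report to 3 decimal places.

PAF ≈ 0.190

p₁ = 0.691, p₀ = 0.187.
Overall risk P(Y=1) = π·p₁ + (1−π)·p₀ = 0.087×0.691 + 0.913×0.187 = 0.23085.
Under exogeneity, PAF = [P(Y=1) − p₀] / P(Y=1).
PAF = (0.23085 − 0.187) / 0.23085 ≈ 0.1899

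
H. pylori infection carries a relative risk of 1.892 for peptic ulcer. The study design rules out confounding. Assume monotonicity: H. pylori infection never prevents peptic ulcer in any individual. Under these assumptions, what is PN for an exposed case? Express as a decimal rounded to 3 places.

Under exogeneity and monotonicity, PN = (RR − 1) / RR = 1 − 1/RR.
PN = (1.892 − 1) / 1.892 = 0.892 / 1.892 ≈ 0.4715

PN ≈ 0.471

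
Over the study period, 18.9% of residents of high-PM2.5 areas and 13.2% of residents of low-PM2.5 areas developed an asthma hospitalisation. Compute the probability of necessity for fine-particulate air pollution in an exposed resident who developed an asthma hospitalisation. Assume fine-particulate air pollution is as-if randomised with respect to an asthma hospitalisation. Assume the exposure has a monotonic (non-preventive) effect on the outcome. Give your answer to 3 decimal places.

p₁ = 0.189, p₀ = 0.132.
Under exogeneity and monotonicity, PN = (p₁ − p₀) / p₁.
PN = (0.189 − 0.132) / 0.189 = 0.057 / 0.189 ≈ 0.3016

PN ≈ 0.302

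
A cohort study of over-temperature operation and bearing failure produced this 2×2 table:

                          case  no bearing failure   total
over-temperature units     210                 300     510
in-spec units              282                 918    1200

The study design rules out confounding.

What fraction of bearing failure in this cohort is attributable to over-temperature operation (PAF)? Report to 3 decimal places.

p₁ = P(outcome | exposed) = 210/510 = 0.41176
p₀ = P(outcome | unexposed) = 282/1200 = 0.235
Exposure prevalence π = 510/1710 = 0.29825; overall risk P(Y=1) = 0.28772.
Under exogeneity, PAF = [P(Y=1) − p₀]/P(Y=1).
PAF = (0.28772 − 0.235) / 0.28772 ≈ 0.1832

PAF ≈ 0.183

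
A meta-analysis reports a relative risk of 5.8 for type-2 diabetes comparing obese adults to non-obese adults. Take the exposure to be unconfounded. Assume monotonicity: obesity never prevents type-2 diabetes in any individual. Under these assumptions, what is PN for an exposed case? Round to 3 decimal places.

PN ≈ 0.828

Under exogeneity and monotonicity, PN = (RR − 1) / RR = 1 − 1/RR.
PN = (5.8 − 1) / 5.8 = 4.8 / 5.8 ≈ 0.8276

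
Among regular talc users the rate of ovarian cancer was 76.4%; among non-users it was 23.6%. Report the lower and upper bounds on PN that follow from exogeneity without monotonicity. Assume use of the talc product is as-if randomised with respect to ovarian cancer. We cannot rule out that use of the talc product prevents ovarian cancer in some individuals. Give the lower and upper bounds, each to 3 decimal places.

p₁ = 0.764, p₀ = 0.236.
Under exogeneity alone the bounds on PN are max{0,(p₁−p₀)/p₁} ≤ PN ≤ min{1,(1−p₀)/p₁}.
  lower = (p₁ − p₀)/p₁ = 0.528 / 0.764 ≈ 0.6911
  upper = min{1, (1 − p₀)/p₁} = 0.764 / 0.764 ≈ 1.0000

0.691 ≤ PN ≤ 1.000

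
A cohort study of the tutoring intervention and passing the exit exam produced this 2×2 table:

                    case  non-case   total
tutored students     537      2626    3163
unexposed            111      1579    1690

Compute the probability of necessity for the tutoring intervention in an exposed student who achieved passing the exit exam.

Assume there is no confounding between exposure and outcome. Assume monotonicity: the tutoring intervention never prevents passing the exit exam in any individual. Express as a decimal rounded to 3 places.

p₁ = P(outcome | exposed) = 537/3163 = 0.16978
p₀ = P(outcome | unexposed) = 111/1690 = 0.06568
Under exogeneity and monotonicity, PN = (p₁ − p₀)/p₁.
PN = (0.16978 − 0.06568) / 0.16978 ≈ 0.6131

PN ≈ 0.613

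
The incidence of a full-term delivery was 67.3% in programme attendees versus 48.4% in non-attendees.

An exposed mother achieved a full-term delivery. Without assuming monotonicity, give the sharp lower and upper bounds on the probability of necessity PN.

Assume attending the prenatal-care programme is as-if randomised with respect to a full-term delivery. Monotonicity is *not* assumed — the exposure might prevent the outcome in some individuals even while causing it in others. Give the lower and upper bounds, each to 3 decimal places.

p₁ = 0.673, p₀ = 0.484.
Under exogeneity alone the bounds on PN are max{0,(p₁−p₀)/p₁} ≤ PN ≤ min{1,(1−p₀)/p₁}.
  lower = (p₁ − p₀)/p₁ = 0.189 / 0.673 ≈ 0.2808
  upper = min{1, (1 − p₀)/p₁} = 0.516 / 0.673 ≈ 0.7667

0.281 ≤ PN ≤ 0.767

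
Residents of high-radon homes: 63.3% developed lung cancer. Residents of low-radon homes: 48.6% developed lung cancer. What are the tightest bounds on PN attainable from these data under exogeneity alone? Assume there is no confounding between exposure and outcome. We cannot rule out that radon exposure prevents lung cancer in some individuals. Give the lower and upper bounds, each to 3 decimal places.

p₁ = 0.633, p₀ = 0.486.
Under exogeneity alone the bounds on PN are max{0,(p₁−p₀)/p₁} ≤ PN ≤ min{1,(1−p₀)/p₁}.
  lower = (p₁ − p₀)/p₁ = 0.147 / 0.633 ≈ 0.2322
  upper = min{1, (1 − p₀)/p₁} = 0.514 / 0.633 ≈ 0.8120

0.232 ≤ PN ≤ 0.812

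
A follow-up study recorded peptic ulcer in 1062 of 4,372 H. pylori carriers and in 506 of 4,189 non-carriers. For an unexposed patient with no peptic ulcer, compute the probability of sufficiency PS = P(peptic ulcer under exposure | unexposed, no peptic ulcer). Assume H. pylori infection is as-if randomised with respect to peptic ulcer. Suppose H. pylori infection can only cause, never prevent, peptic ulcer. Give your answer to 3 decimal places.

PS ≈ 0.139

p₁ = P(outcome | exposed) = 1062/4372 = 0.24291
p₀ = P(outcome | unexposed) = 506/4189 = 0.12079
Under exogeneity and monotonicity, PS = (p₁ − p₀) / (1 − p₀).
PS = (0.24291 − 0.12079) / (1 − 0.12079) = 0.12212 / 0.87921 ≈ 0.1389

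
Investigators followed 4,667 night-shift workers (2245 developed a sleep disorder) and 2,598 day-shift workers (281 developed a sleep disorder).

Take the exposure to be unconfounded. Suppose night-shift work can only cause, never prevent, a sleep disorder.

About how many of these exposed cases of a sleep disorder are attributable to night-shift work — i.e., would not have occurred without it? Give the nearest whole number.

about 1740 cases

p₁ = P(outcome | exposed) = 2245/4667 = 0.48104
p₀ = P(outcome | unexposed) = 281/2598 = 0.10816
PN = (p₁ − p₀)/p₁ = (0.48104 − 0.10816) / 0.48104 ≈ 0.77515.
Attributable cases ≈ PN × (exposed cases) = 0.77515 × 2245 ≈ 1740.22.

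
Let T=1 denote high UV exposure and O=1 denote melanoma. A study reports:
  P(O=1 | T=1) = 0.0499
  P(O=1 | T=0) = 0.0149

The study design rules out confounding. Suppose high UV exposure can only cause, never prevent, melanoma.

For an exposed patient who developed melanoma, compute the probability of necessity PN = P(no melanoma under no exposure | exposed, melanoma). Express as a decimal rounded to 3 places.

Let p₁ = 0.0499, p₀ = 0.0149.
Under exogeneity and monotonicity, PN = (p₁ − p₀) / p₁.
PN = (0.0499 − 0.0149) / 0.0499 = 0.035 / 0.0499 ≈ 0.7014

PN ≈ 0.701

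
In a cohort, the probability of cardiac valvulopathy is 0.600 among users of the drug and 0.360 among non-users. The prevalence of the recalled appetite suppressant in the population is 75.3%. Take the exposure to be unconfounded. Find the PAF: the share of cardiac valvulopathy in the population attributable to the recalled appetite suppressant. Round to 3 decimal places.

Let p₁ = 0.6, p₀ = 0.36.
Overall risk P(Y=1) = π·p₁ + (1−π)·p₀ = 0.753×0.6 + 0.247×0.36 = 0.54072.
Under exogeneity, PAF = [P(Y=1) − p₀] / P(Y=1).
PAF = (0.54072 − 0.36) / 0.54072 ≈ 0.3342

PAF ≈ 0.334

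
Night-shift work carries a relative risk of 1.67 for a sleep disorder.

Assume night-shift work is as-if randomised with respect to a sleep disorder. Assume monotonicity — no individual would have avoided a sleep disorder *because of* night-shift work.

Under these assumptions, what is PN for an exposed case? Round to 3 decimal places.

PN ≈ 0.401

Under exogeneity and monotonicity, PN = (RR − 1) / RR = 1 − 1/RR.
PN = (1.67 − 1) / 1.67 = 0.67 / 1.67 ≈ 0.4012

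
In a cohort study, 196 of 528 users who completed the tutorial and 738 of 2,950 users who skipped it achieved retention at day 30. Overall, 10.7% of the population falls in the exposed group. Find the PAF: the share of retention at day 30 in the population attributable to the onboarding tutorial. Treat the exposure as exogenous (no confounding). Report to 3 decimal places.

p₁ = P(outcome | exposed) = 196/528 = 0.37121
p₀ = P(outcome | unexposed) = 738/2950 = 0.25017
Overall risk P(Y=1) = π·p₁ + (1−π)·p₀ = 0.107×0.37121 + 0.893×0.25017 = 0.26312.
Under exogeneity, PAF = [P(Y=1) − p₀] / P(Y=1).
PAF = (0.26312 − 0.25017) / 0.26312 ≈ 0.0492

PAF ≈ 0.049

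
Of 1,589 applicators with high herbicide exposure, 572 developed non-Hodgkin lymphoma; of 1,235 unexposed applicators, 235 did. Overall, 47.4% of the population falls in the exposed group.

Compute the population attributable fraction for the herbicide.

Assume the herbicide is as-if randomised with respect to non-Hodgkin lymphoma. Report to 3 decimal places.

PAF ≈ 0.297

p₁ = P(outcome | exposed) = 572/1589 = 0.35997
p₀ = P(outcome | unexposed) = 235/1235 = 0.19028
Overall risk P(Y=1) = π·p₁ + (1−π)·p₀ = 0.474×0.35997 + 0.526×0.19028 = 0.27072.
Under exogeneity, PAF = [P(Y=1) − p₀] / P(Y=1).
PAF = (0.27072 − 0.19028) / 0.27072 ≈ 0.2971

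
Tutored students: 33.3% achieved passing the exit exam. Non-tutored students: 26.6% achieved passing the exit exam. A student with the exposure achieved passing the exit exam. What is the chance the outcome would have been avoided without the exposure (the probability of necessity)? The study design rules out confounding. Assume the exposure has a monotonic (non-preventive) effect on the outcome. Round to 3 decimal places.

p₁ = 0.333, p₀ = 0.266.
Under exogeneity and monotonicity, PN = (p₁ − p₀) / p₁.
PN = (0.333 − 0.266) / 0.333 = 0.067 / 0.333 ≈ 0.2012

PN ≈ 0.201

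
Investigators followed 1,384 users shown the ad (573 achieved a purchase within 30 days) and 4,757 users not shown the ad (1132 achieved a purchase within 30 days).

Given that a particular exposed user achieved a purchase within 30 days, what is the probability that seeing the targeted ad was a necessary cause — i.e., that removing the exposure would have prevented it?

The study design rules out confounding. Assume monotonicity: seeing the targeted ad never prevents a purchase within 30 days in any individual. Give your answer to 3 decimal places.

PN ≈ 0.425

p₁ = P(outcome | exposed) = 573/1384 = 0.41402
p₀ = P(outcome | unexposed) = 1132/4757 = 0.23797
Under exogeneity and monotonicity, PN = (p₁ − p₀) / p₁.
PN = (0.41402 − 0.23797) / 0.41402 = 0.17605 / 0.41402 ≈ 0.4252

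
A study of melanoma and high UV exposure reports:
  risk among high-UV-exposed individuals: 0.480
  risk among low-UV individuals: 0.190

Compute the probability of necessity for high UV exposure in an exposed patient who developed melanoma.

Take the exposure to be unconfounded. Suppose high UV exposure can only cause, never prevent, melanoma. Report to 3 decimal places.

Let p₁ = 0.48, p₀ = 0.19.
Under exogeneity and monotonicity, PN = (p₁ − p₀) / p₁.
PN = (0.48 − 0.19) / 0.48 = 0.29 / 0.48 ≈ 0.6042

PN ≈ 0.604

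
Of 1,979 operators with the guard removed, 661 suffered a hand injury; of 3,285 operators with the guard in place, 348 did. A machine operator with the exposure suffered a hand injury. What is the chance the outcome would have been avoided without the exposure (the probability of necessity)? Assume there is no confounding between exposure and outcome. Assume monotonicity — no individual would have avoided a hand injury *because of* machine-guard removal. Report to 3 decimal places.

p₁ = P(outcome | exposed) = 661/1979 = 0.33401
p₀ = P(outcome | unexposed) = 348/3285 = 0.10594
Under exogeneity and monotonicity, PN = (p₁ − p₀) / p₁.
PN = (0.33401 − 0.10594) / 0.33401 = 0.22807 / 0.33401 ≈ 0.6828

PN ≈ 0.683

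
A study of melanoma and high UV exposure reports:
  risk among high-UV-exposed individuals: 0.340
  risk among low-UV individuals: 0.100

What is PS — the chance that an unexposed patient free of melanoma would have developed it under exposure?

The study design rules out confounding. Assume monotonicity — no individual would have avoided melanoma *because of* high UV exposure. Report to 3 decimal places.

Let p₁ = 0.34, p₀ = 0.1.
Under exogeneity and monotonicity, PS = (p₁ − p₀) / (1 − p₀).
PS = (0.34 − 0.1) / (1 − 0.1) = 0.24 / 0.9 ≈ 0.2667

PS ≈ 0.267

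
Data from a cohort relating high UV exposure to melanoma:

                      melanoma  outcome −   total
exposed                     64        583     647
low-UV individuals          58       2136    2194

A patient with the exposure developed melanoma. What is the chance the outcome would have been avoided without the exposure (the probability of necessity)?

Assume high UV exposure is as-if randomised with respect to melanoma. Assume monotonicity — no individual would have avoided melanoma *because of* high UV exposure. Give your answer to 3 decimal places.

PN ≈ 0.733

p₁ = P(outcome | exposed) = 64/647 = 0.098918
p₀ = P(outcome | unexposed) = 58/2194 = 0.026436
Under exogeneity and monotonicity, PN = (p₁ − p₀) / p₁.
PN = (0.098918 − 0.026436) / 0.098918 = 0.072482 / 0.098918 ≈ 0.7328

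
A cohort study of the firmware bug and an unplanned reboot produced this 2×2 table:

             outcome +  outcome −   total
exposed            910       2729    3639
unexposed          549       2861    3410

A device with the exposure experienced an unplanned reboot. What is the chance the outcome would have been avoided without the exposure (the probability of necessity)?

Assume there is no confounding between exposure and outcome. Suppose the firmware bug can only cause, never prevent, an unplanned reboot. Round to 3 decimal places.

p₁ = P(outcome | exposed) = 910/3639 = 0.25007
p₀ = P(outcome | unexposed) = 549/3410 = 0.161
Under exogeneity and monotonicity, PN = (p₁ − p₀)/p₁.
PN = (0.25007 − 0.161) / 0.25007 ≈ 0.3562

PN ≈ 0.356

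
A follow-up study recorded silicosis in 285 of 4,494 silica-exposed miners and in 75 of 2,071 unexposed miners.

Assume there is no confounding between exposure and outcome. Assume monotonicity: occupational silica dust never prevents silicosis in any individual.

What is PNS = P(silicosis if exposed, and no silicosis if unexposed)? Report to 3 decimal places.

PNS ≈ 0.027

p₁ = P(outcome | exposed) = 285/4494 = 0.063418
p₀ = P(outcome | unexposed) = 75/2071 = 0.036214
Under exogeneity and monotonicity, PNS = p₁ − p₀.
PNS = 0.063418 − 0.036214 = 0.027204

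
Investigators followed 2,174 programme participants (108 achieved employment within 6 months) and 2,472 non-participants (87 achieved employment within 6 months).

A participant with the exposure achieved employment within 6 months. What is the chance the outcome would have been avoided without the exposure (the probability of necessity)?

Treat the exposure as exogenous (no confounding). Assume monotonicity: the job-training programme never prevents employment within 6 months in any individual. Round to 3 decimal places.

p₁ = P(outcome | exposed) = 108/2174 = 0.049678
p₀ = P(outcome | unexposed) = 87/2472 = 0.035194
Under exogeneity and monotonicity, PN = (p₁ − p₀) / p₁.
PN = (0.049678 − 0.035194) / 0.049678 = 0.014484 / 0.049678 ≈ 0.2916

PN ≈ 0.292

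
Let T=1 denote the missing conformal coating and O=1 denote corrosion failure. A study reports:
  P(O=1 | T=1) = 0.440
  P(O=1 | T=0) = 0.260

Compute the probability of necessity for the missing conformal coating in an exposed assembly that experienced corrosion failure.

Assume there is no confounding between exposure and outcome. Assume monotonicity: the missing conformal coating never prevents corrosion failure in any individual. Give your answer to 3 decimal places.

PN ≈ 0.409

Let p₁ = 0.44, p₀ = 0.26.
Under exogeneity and monotonicity, PN = (p₁ − p₀) / p₁.
PN = (0.44 − 0.26) / 0.44 = 0.18 / 0.44 ≈ 0.4091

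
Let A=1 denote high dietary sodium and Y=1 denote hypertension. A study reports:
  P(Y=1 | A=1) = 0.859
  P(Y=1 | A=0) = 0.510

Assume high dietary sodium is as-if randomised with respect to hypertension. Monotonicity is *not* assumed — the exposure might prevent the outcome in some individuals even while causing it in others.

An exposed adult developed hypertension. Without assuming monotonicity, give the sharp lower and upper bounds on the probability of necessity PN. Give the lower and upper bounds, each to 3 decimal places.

0.406 ≤ PN ≤ 0.570

Let p₁ = 0.859, p₀ = 0.51.
Under exogeneity alone the bounds on PN are max{0,(p₁−p₀)/p₁} ≤ PN ≤ min{1,(1−p₀)/p₁}.
  lower = (p₁ − p₀)/p₁ = 0.349 / 0.859 ≈ 0.4063
  upper = min{1, (1 − p₀)/p₁} = 0.49 / 0.859 ≈ 0.5704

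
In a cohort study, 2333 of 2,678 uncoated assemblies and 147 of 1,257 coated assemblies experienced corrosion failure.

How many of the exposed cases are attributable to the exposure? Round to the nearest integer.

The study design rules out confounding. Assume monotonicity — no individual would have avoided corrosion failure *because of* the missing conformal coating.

about 2020 cases

p₁ = P(outcome | exposed) = 2333/2678 = 0.87117
p₀ = P(outcome | unexposed) = 147/1257 = 0.11695
PN = (p₁ − p₀)/p₁ = (0.87117 − 0.11695) / 0.87117 ≈ 0.86576.
Attributable cases ≈ PN × (exposed cases) = 0.86576 × 2333 ≈ 2019.82.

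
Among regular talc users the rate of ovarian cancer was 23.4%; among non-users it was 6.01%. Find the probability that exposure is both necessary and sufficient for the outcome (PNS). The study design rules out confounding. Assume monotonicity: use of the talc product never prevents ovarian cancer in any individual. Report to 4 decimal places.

p₁ = 0.234, p₀ = 0.0601.
Under exogeneity and monotonicity, PNS = p₁ − p₀.
PNS = 0.234 − 0.0601 = 0.1739

PNS ≈ 0.1739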